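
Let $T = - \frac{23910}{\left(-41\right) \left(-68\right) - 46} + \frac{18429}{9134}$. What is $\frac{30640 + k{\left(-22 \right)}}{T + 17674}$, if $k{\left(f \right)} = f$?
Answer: $\frac{2028679668}{1170595325} \approx 1.733$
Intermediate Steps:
$T = - \frac{27976937}{4174238}$ ($T = - \frac{23910}{2788 - 46} + 18429 \cdot \frac{1}{9134} = - \frac{23910}{2742} + \frac{18429}{9134} = \left(-23910\right) \frac{1}{2742} + \frac{18429}{9134} = - \frac{3985}{457} + \frac{18429}{9134} = - \frac{27976937}{4174238} \approx -6.7023$)
$\frac{30640 + k{\left(-22 \right)}}{T + 17674} = \frac{30640 - 22}{- \frac{27976937}{4174238} + 17674} = \frac{30618}{\frac{73747505475}{4174238}} = 30618 \cdot \frac{4174238}{73747505475} = \frac{2028679668}{1170595325}$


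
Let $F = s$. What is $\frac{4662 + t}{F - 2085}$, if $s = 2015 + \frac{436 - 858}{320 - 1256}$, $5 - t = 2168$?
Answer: $- \frac{1169532}{32549} \approx -35.931$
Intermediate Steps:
$t = -2163$ ($t = 5 - 2168 = -2163$)
$s = \frac{943231}{468}$ ($s = 2015 - \frac{422}{-936} = 2015 - - \frac{211}{468} = 2015 + \frac{211}{468} = \frac{943231}{468} \approx 2015.5$)
$F = \frac{943231}{468} \approx 2015.5$
$\frac{4662 + t}{F - 2085} = \frac{4662 - 2163}{\frac{943231}{468} - 2085} = \frac{2499}{- \frac{32549}{468}} = 2499 \left(- \frac{468}{32549}\right) = - \frac{1169532}{32549}$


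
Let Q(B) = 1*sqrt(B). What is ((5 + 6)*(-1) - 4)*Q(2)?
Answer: -15*sqrt(2) ≈ -21.213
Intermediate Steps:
Q(B) = sqrt(B)
((5 + 6)*(-1) - 4)*Q(2) = ((5 + 6)*(-1) - 4)*sqrt(2) = (11*(-1) - 4)*sqrt(2) = (-11 - 4)*sqrt(2) = -15*sqrt(2)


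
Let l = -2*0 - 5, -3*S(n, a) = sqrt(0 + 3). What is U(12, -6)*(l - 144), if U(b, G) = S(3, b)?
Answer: 149*sqrt(3)/3 ≈ 86.025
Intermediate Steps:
S(n, a) = -sqrt(3)/3 (S(n, a) = -sqrt(0 + 3)/3 = -sqrt(3)/3)
U(b, G) = -sqrt(3)/3
l = -5 (l = 0 - 5 = -5)
U(12, -6)*(l - 144) = (-sqrt(3)/3)*(-5 - 144) = -sqrt(3)/3*(-149) = 149*sqrt(3)/3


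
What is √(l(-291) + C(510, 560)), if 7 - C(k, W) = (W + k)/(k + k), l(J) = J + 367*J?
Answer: I*√1114081638/102 ≈ 327.23*I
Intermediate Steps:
l(J) = 368*J
C(k, W) = 7 - (W + k)/(2*k) (C(k, W) = 7 - (W + k)/(k + k) = 7 - (W + k)/(2*k))
√(l(-291) + C(510, 560)) = √(368*(-291) + (½)*(-1*560 + 13*510)/510) = √(-107088 + (½)*(1/510)*(-560 + 6630)) = √(-107088 + (½)*(1/510)*6070) = √(-107088 + 607/102) = √(-10922369/102) = I*√1114081638/102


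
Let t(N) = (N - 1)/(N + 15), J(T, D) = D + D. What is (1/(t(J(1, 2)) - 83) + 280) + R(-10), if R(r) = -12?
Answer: 421813/1574 ≈ 267.99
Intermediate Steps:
J(T, D) = 2*D
t(N) = (-1 + N)/(15 + N)
(1/(t(J(1, 2)) - 83) + 280) + R(-10) = (1/((-1 + 2*2)/(15 + 2*2) - 83) + 280) - 12 = (1/((-1 + 4)/(15 + 4) - 83) + 280) - 12 = (1/(3/19 - 83) + 280) - 12 = (1/(-1574/19) + 280) - 12 = (-19/1574 + 280) - 12 = 440701/1574 - 12 = 421813/1574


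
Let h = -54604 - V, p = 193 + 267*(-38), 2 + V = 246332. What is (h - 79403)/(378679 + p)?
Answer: -380337/368726 ≈ -1.0315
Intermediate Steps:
V = 246330 (V = -2 + 246332 = 246330)
p = -9953 (p = 193 - 10146 = -9953)
h = -300934 (h = -54604 - 1*246330 = -54604 - 246330 = -300934)
(h - 79403)/(378679 + p) = (-300934 - 79403)/(378679 - 9953) = -380337/368726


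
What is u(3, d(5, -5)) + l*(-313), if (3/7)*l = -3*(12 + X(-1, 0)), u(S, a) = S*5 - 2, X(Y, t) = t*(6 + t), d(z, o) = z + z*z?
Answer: 26305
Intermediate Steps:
d(z, o) = z + z²
u(S, a) = -2 + 5*S (u(S, a) = 5*S - 2 = -2 + 5*S)
l = -84 (l = 7*(-3*(12 + 0*(6 + 0)))/3 = 7*(-3*(12 + 0*6))/3 = 7*(-3*(12 + 0))/3 = 7*(-3*12)/3 = (7/3)*(-36) = -84)
u(3, d(5, -5)) + l*(-313) = (-2 + 5*3) - 84*(-313) = (-2 + 15) + 26292 = 13 + 26292 = 26305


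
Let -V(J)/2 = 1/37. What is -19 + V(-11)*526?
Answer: -1755/37 ≈ -47.432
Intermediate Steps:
V(J) = -2/37
-19 + V(-11)*526 = -19 - 2/37*526 = -19 - 1052/37 = -1755/37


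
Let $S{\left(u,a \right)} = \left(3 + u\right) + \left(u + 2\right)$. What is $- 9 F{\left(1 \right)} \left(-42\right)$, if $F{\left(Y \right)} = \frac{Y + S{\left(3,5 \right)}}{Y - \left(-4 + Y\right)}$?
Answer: $1134$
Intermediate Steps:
$S{\left(u,a \right)} = 5 + 2 u$ ($S{\left(u,a \right)} = \left(3 + u\right) + \left(2 + u\right) = 5 + 2 u$)
$F{\left(Y \right)} = \frac{11}{4} + \frac{Y}{4}$ ($F{\left(Y \right)} = \frac{Y + \left(5 + 2 \cdot 3\right)}{Y - \left(-4 + Y\right)} = \frac{Y + \left(5 + 6\right)}{4} = \left(Y + 11\right) \frac{1}{4} = \left(11 + Y\right) \frac{1}{4} = \frac{11}{4} + \frac{Y}{4}$)
$- 9 F{\left(1 \right)} \left(-42\right) = - 9 \left(\frac{11}{4} + \frac{1}{4} \cdot 1\right) \left(-42\right) = - 9 \left(\frac{11}{4} + \frac{1}{4}\right) \left(-42\right) = \left(-9\right) 3 \left(-42\right) = \left(-27\right) \left(-42\right) = 1134$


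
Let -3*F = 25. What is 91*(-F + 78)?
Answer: 23569/3 ≈ 7856.3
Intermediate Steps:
F = -25/3 (F = -⅓*25 = -25/3 ≈ -8.3333)
91*(-F + 78) = 91*(-1*(-25/3) + 78) = 91*(25/3 + 78) = 91*(259/3) = 23569/3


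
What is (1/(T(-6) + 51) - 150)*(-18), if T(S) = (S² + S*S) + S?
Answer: 35098/13 ≈ 2699.8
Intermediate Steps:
T(S) = S + 2*S² (T(S) = (S² + S²) + S = 2*S² + S = S + 2*S²)
(1/(T(-6) + 51) - 150)*(-18) = (1/(-6*(1 + 2*(-6)) + 51) - 150)*(-18) = (1/(-6*(1 - 12) + 51) - 150)*(-18) = (1/(-6*(-11) + 51) - 150)*(-18) = (1/(66 + 51) - 150)*(-18) = (1/117 - 150)*(-18) = -17549/117*(-18) = 35098/13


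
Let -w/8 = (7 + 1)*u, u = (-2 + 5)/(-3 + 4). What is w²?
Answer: 36864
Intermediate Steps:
u = 3 (u = 3/1 = 3*1 = 3)
w = -192 (w = -8*(7 + 1)*3 = -64*3 = -8*24 = -192)
w² = (-192)² = 36864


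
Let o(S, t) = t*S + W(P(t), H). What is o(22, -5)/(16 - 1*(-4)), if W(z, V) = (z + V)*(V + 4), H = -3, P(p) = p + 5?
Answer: -113/20 ≈ -5.6500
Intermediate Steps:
P(p) = 5 + p
W(z, V) = (4 + V)*(V + z) (W(z, V) = (V + z)*(4 + V) = (4 + V)*(V + z))
o(S, t) = 2 + t + S*t (o(S, t) = t*S + ((-3)**2 + 4*(-3) + 4*(5 + t) - 3*(5 + t)) = S*t + (9 - 12 + (20 + 4*t) + (-15 - 3*t)) = S*t + (2 + t) = 2 + t + S*t)
o(22, -5)/(16 - 1*(-4)) = (2 - 5 + 22*(-5))/(16 - 1*(-4)) = (2 - 5 - 110)/(16 + 4) = -113/20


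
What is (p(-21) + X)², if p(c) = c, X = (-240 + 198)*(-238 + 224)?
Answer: 321489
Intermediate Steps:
X = 588 (X = -42*(-14) = 588)
(p(-21) + X)² = (-21 + 588)² = 567² = 321489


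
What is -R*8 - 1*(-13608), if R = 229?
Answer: 11776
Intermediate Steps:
-R*8 - 1*(-13608) = -229*8 - 1*(-13608) = -1*1832 + 13608 = -1832 + 13608 = 11776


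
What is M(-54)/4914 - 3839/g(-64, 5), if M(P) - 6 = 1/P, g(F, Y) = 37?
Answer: -1018689733/9818172 ≈ -103.76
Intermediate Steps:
M(P) = 6 + 1/P
M(-54)/4914 - 3839/g(-64, 5) = (6 + 1/(-54))/4914 - 3839/37 = (6 - 1/54)*(1/4914) - 3839*1/37 = (323/54)*(1/4914) - 3839/37 = 323/265356 - 3839/37 = -1018689733/9818172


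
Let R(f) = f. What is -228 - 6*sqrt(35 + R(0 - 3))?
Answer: -228 - 24*sqrt(2) ≈ -261.94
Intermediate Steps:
-228 - 6*sqrt(35 + R(0 - 3)) = -228 - 6*sqrt(35 + (0 - 3)) = -228 - 6*sqrt(35 - 3) = -228 - 6*sqrt(32) = -228 - 6*4*sqrt(2) = -228 - 24*sqrt(2)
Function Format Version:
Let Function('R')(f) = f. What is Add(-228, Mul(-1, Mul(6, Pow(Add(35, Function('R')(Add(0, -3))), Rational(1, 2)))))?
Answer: Add(-228, Mul(-24, Pow(2, Rational(1, 2)))) ≈ -261.94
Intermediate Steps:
Add(-228, Mul(-1, Mul(6, Pow(Add(35, Function('R')(Add(0, -3))), Rational(1, 2))))) = Add(-228, Mul(-1, Mul(6, Pow(Add(35, Add(0, -3)), Rational(1, 2))))) = Add(-228, Mul(-1, Mul(6, Pow(Add(35, -3), Rational(1, 2))))) = Add(-228, Mul(-1, Mul(6, Pow(32, Rational(1, 2))))) = Add(-228, Mul(-1, Mul(6, Mul(4, Pow(2, Rational(1, 2)))))) = Add(-228, Mul(-1, Mul(24, Pow(2, Rational(1, 2))))) = Add(-228, Mul(-24, Pow(2, Rational(1, 2))))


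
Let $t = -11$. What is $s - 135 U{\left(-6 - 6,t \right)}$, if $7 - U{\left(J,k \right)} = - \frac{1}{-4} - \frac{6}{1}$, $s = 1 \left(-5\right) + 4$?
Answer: $- \frac{6889}{4} \approx -1722.3$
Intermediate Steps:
$s = -1$ ($s = -5 + 4 = -1$)
$U{\left(J,k \right)} = \frac{51}{4}$ ($U{\left(J,k \right)} = 7 - \left(- \frac{1}{-4} - \frac{6}{1}\right) = 7 - \left(\left(-1\right) \left(- \frac{1}{4}\right) - 6\right) = 7 - \left(\frac{1}{4} - 6\right) = 7 - - \frac{23}{4} = 7 + \frac{23}{4} = \frac{51}{4}$)
$s - 135 U{\left(-6 - 6,t \right)} = -1 - \frac{6885}{4} = - \frac{6889}{4}$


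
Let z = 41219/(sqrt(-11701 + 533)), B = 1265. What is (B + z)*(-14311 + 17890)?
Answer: 4527435 - 147522801*I*sqrt(698)/2792 ≈ 4.5274e+6 - 1.396e+6*I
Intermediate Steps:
z = -41219*I*sqrt(698)/2792 (z = 41219/(sqrt(-11168)) = 41219/((4*I*sqrt(698))) = 41219*(-I*sqrt(698)/2792) = -41219*I*sqrt(698)/2792 ≈ -390.04*I)
(B + z)*(-14311 + 17890) = (1265 - 41219*I*sqrt(698)/2792)*(-14311 + 17890) = (1265 - 41219*I*sqrt(698)/2792)*3579 = 4527435 - 147522801*I*sqrt(698)/2792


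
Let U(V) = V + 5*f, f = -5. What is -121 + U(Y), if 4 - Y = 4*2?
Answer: -150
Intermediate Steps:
Y = -4 (Y = 4 - 4*2 = 4 - 1*8 = 4 - 8 = -4)
U(V) = -25 + V (U(V) = V + 5*(-5) = V - 25 = -25 + V)
-121 + U(Y) = -121 + (-25 - 4) = -121 - 29 = -150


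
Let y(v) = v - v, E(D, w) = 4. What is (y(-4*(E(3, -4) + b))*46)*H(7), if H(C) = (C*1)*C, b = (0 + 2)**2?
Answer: 0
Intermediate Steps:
b = 4 (b = 2**2 = 4)
H(C) = C**2 (H(C) = C*C = C**2)
y(v) = 0
(y(-4*(E(3, -4) + b))*46)*H(7) = (0*46)*7**2 = 0*49 = 0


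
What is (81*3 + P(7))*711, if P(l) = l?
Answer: 177750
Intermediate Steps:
(81*3 + P(7))*711 = (81*3 + 7)*711 = (243 + 7)*711 = 250*711 = 177750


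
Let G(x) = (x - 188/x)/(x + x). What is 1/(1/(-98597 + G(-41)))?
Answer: -331481621/3362 ≈ -98597.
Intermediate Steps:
G(x) = (x - 188/x)/(2*x) (G(x) = (x - 188/x)/((2*x)) = (x - 188/x)*(1/(2*x)) = (x - 188/x)/(2*x))
1/(1/(-98597 + G(-41))) = 1/(1/(-98597 + (1/2 - 94/(-41)**2))) = 1/(1/(-98597 + (1/2 - 94*1/1681))) = 1/(1/(-98597 + (1/2 - 94/1681))) = 1/(1/(-98597 + 1493/3362)) = 1/(1/(-331481621/3362)) = 1/(-3362/331481621) = -331481621/3362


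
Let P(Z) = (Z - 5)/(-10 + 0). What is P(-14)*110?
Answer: 209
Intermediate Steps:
P(Z) = ½ - Z/10 (P(Z) = (-5 + Z)/(-10) = (-5 + Z)*(-⅒) = ½ - Z/10)
P(-14)*110 = (½ - ⅒*(-14))*110 = (½ + 7/5)*110 = (19/10)*110 = 209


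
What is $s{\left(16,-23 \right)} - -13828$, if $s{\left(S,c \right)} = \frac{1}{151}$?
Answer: $\frac{2088029}{151} \approx 13828.0$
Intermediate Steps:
$s{\left(S,c \right)} = \frac{1}{151}$
$s{\left(16,-23 \right)} - -13828 = \frac{1}{151} - -13828 = \frac{1}{151} + 13828 = \frac{2088029}{151}$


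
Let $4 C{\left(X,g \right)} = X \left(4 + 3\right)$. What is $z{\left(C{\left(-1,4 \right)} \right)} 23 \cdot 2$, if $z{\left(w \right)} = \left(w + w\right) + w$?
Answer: $- \frac{483}{2} \approx -241.5$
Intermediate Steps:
$C{\left(X,g \right)} = \frac{7 X}{4}$ ($C{\left(X,g \right)} = \frac{X \left(4 + 3\right)}{4} = \frac{X 7}{4} = \frac{7 X}{4}$)
$z{\left(w \right)} = 3 w$ ($z{\left(w \right)} = 2 w + w = 3 w$)
$z{\left(C{\left(-1,4 \right)} \right)} 23 \cdot 2 = 3 \cdot \frac{7}{4} \left(-1\right) 23 \cdot 2 = 3 \left(- \frac{7}{4}\right) 23 \cdot 2 = \left(- \frac{21}{4}\right) 23 \cdot 2 = \left(- \frac{483}{4}\right) 2 = - \frac{483}{2}$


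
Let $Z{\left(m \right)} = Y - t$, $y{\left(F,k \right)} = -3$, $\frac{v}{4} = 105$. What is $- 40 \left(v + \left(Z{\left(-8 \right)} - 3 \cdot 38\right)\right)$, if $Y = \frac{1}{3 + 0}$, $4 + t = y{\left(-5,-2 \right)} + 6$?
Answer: $- \frac{36880}{3} \approx -12293.0$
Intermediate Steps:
$v = 420$ ($v = 4 \cdot 105 = 420$)
$t = -1$ ($t = -4 + \left(-3 + 6\right) = -4 + 3 = -1$)
$Y = \frac{1}{3} \approx 0.33333$
$Z{\left(m \right)} = \frac{4}{3}$ ($Z{\left(m \right)} = \frac{1}{3} - -1 = \frac{1}{3} + 1 = \frac{4}{3}$)
$- 40 \left(v + \left(Z{\left(-8 \right)} - 3 \cdot 38\right)\right) = - 40 \left(420 + \left(\frac{4}{3} - 3 \cdot 38\right)\right) = - 40 \left(420 + \left(\frac{4}{3} - 114\right)\right) = - 40 \left(420 - \frac{338}{3}\right) = \left(-40\right) \frac{922}{3} = - \frac{36880}{3}$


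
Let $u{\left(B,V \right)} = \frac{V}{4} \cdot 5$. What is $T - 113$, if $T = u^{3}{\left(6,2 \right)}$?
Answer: $- \frac{779}{8} \approx -97.375$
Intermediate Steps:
$u{\left(B,V \right)} = \frac{5 V}{4}$ ($u{\left(B,V \right)} = \frac{V}{4} \cdot 5 = \frac{5 V}{4}$)
$T = \frac{125}{8}$ ($T = \left(\frac{5}{4} \cdot 2\right)^{3} = \left(\frac{5}{2}\right)^{3} = \frac{125}{8} \approx 15.625$)
$T - 113 = \frac{125}{8} - 113 = - \frac{779}{8}$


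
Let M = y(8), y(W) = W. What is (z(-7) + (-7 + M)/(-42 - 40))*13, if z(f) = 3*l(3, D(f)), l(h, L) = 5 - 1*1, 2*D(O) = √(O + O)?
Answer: 12779/82 ≈ 155.84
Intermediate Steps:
D(O) = √2*√O/2 (D(O) = √(O + O)/2 = √(2*O)/2 = (√2*√O)/2 = √2*√O/2)
l(h, L) = 4 (l(h, L) = 5 - 1 = 4)
M = 8
z(f) = 12 (z(f) = 3*4 = 12)
(z(-7) + (-7 + M)/(-42 - 40))*13 = (12 + (-7 + 8)/(-42 - 40))*13 = (12 + 1/(-82))*13 = (12 + 1*(-1/82))*13 = (12 - 1/82)*13 = (983/82)*13 = 12779/82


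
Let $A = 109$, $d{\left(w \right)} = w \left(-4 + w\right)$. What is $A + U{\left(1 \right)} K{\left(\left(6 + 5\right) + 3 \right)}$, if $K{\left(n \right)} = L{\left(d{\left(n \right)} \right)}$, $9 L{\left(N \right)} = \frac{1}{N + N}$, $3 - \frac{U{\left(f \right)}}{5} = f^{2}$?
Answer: $\frac{27469}{252} \approx 109.0$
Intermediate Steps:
$U{\left(f \right)} = 15 - 5 f^{2}$
$L{\left(N \right)} = \frac{1}{18 N}$ ($L{\left(N \right)} = \frac{1}{9 \left(N + N\right)} = \frac{1}{9 \cdot 2 N} = \frac{\frac{1}{2} \frac{1}{N}}{9} = \frac{1}{18 N}$)
$K{\left(n \right)} = \frac{1}{18 n \left(-4 + n\right)}$
$A + U{\left(1 \right)} K{\left(\left(6 + 5\right) + 3 \right)} = 109 + \left(15 - 5 \cdot 1^{2}\right) \frac{1}{18 \left(\left(6 + 5\right) + 3\right) \left(-4 + \left(\left(6 + 5\right) + 3\right)\right)} = 109 + \left(15 - 5\right) \frac{1}{18 \left(11 + 3\right) \left(-4 + \left(11 + 3\right)\right)} = 109 + \left(15 - 5\right) \frac{1}{18 \cdot 14 \left(-4 + 14\right)} = 109 + 10 \cdot \frac{1}{18} \cdot \frac{1}{14} \cdot \frac{1}{10} = 109 + 10 \cdot \frac{1}{2520} = 109 + \frac{1}{252} = \frac{27469}{252}$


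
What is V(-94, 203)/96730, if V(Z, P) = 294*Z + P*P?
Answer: 13573/96730 ≈ 0.14032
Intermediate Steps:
V(Z, P) = P**2 + 294*Z (V(Z, P) = 294*Z + P**2 = P**2 + 294*Z)
V(-94, 203)/96730 = (203**2 + 294*(-94))/96730 = (41209 - 27636)*(1/96730) = 13573*(1/96730) = 13573/96730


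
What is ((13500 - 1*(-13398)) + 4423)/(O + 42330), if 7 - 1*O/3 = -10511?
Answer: 31321/73884 ≈ 0.42392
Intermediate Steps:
O = 31554 (O = 21 - 3*(-10511) = 21 + 31533 = 31554)
((13500 - 1*(-13398)) + 4423)/(O + 42330) = ((13500 - 1*(-13398)) + 4423)/(31554 + 42330) = ((13500 + 13398) + 4423)/73884 = (26898 + 4423)*(1/73884) = 31321*(1/73884) = 31321/73884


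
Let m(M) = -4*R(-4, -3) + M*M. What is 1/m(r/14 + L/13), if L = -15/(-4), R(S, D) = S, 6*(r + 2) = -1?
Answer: 298116/4775185 ≈ 0.062430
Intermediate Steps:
r = -13/6 (r = -2 + (⅙)*(-1) = -2 - ⅙ = -13/6 ≈ -2.1667)
L = 15/4 (L = -15*(-¼) = 15/4 ≈ 3.7500)
m(M) = 16 + M² (m(M) = -4*(-4) + M*M = 16 + M²)
1/m(r/14 + L/13) = 1/(16 + (-13/6/14 + (15/4)/13)²) = 1/(16 + (-13/6*1/14 + (15/4)*(1/13))²) = 1/(16 + (-13/84 + 15/52)²) = 1/(16 + (73/546)²) = 1/(16 + 5329/298116) = 1/(4775185/298116) = 298116/4775185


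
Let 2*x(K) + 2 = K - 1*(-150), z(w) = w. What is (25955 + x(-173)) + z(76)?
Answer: 52037/2 ≈ 26019.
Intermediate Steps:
x(K) = 74 + K/2 (x(K) = -1 + (K - 1*(-150))/2 = -1 + (K + 150)/2 = -1 + (150 + K)/2 = -1 + (75 + K/2) = 74 + K/2)
(25955 + x(-173)) + z(76) = (25955 + (74 + (½)*(-173))) + 76 = (25955 + (74 - 173/2)) + 76 = (25955 - 25/2) + 76 = 51885/2 + 76 = 52037/2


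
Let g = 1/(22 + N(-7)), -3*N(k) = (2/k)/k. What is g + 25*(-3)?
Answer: -242253/3232 ≈ -74.954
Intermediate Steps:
N(k) = -2/(3*k²) (N(k) = -2/k/(3*k) = -2/(3*k²))
g = 147/3232 (g = 1/(22 - ⅔/(-7)²) = 1/(22 - ⅔*1/49) = 1/(22 - 2/147) = 1/(3232/147) = 147/3232 ≈ 0.045483)
g + 25*(-3) = 147/3232 + 25*(-3) = 147/3232 - 75 = -242253/3232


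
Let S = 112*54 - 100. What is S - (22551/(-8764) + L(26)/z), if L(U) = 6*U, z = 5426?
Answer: 141484499207/23776732 ≈ 5950.5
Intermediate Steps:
S = 5948 (S = 6048 - 100 = 5948)
S - (22551/(-8764) + L(26)/z) = 5948 - (22551/(-8764) + (6*26)/5426) = 5948 - (22551*(-1/8764) + 156*(1/5426)) = 5948 - (-22551/8764 + 78/2713) = 5948 - 1*(-60497271/23776732) = 5948 + 60497271/23776732 = 141484499207/23776732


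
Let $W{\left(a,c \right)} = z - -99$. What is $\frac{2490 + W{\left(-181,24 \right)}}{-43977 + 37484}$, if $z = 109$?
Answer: $- \frac{2698}{6493} \approx -0.41552$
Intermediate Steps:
$W{\left(a,c \right)} = 208$ ($W{\left(a,c \right)} = 109 - -99 = 109 + 99 = 208$)
$\frac{2490 + W{\left(-181,24 \right)}}{-43977 + 37484} = \frac{2490 + 208}{-43977 + 37484} = \frac{2698}{-6493} = 2698 \left(- \frac{1}{6493}\right) = - \frac{2698}{6493}$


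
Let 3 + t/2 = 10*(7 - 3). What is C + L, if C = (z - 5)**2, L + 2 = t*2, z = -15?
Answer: 546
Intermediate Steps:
t = 74 (t = -6 + 2*(10*(7 - 3)) = -6 + 2*(10*4) = -6 + 2*40 = -6 + 80 = 74)
L = 146 (L = -2 + 74*2 = -2 + 148 = 146)
C = 400 (C = (-15 - 5)**2 = (-20)**2 = 400)
C + L = 400 + 146 = 546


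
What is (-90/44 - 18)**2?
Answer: 194481/484 ≈ 401.82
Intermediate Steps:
(-90/44 - 18)**2 = (-90*1/44 - 18)**2 = (-45/22 - 18)**2 = (-441/22)**2 = 194481/484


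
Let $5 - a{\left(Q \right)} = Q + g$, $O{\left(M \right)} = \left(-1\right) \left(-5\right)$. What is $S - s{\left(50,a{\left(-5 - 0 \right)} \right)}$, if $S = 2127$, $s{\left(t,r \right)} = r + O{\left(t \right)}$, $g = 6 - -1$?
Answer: $2119$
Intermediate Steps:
$O{\left(M \right)} = 5$
$g = 7$ ($g = 6 + 1 = 7$)
$a{\left(Q \right)} = -2 - Q$ ($a{\left(Q \right)} = 5 - \left(Q + 7\right) = 5 - \left(7 + Q\right) = -2 - Q$)
$s{\left(t,r \right)} = 5 + r$ ($s{\left(t,r \right)} = r + 5 = 5 + r$)
$S - s{\left(50,a{\left(-5 - 0 \right)} \right)} = 2127 - \left(5 - \left(-3 + 0\right)\right) = 2127 - \left(5 - -3\right) = 2127 - \left(5 + \left(-2 + 5\right)\right) = 2127 - \left(5 + 3\right) = 2127 - 8 = 2119$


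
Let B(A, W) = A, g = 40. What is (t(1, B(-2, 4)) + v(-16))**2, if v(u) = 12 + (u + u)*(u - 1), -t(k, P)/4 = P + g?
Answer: 163216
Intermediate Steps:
t(k, P) = -160 - 4*P (t(k, P) = -4*(P + 40) = -4*(40 + P) = -160 - 4*P)
v(u) = 12 + 2*u*(-1 + u) (v(u) = 12 + (2*u)*(-1 + u) = 12 + 2*u*(-1 + u))
(t(1, B(-2, 4)) + v(-16))**2 = ((-160 - 4*(-2)) + (12 - 2*(-16) + 2*(-16)**2))**2 = ((-160 + 8) + (12 + 32 + 2*256))**2 = (-152 + (12 + 32 + 512))**2 = (-152 + 556)**2 = 404**2 = 163216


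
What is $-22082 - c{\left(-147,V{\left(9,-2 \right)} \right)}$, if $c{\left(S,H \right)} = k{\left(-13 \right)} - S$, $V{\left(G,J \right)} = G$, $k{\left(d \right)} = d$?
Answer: $-22216$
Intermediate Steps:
$c{\left(S,H \right)} = -13 - S$
$-22082 - c{\left(-147,V{\left(9,-2 \right)} \right)} = -22082 - \left(-13 - -147\right) = -22082 - \left(-13 + 147\right) = -22082 - 134 = -22216$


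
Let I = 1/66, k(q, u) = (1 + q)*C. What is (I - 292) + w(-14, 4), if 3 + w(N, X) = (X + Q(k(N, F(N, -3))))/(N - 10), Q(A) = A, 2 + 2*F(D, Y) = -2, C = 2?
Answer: -12939/44 ≈ -294.07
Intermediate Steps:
F(D, Y) = -2 (F(D, Y) = -1 + (1/2)*(-2) = -1 - 1 = -2)
k(q, u) = 2 + 2*q (k(q, u) = (1 + q)*2 = 2 + 2*q)
w(N, X) = -3 + (2 + X + 2*N)/(-10 + N) (w(N, X) = -3 + (X + (2 + 2*N))/(N - 10) = -3 + (2 + X + 2*N)/(-10 + N))
I = 1/66 ≈ 0.015152
(I - 292) + w(-14, 4) = (1/66 - 292) + (32 + 4 - 1*(-14))/(-10 - 14) = -19271/66 + (32 + 4 + 14)/(-24) = -19271/66 - 1/24*50 = -19271/66 - 25/12 = -12939/44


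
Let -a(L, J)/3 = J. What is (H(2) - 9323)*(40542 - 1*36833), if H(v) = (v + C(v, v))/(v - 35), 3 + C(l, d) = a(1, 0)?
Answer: -1141103522/33 ≈ -3.4579e+7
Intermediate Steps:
a(L, J) = -3*J
C(l, d) = -3 (C(l, d) = -3 - 3*0 = -3 + 0 = -3)
H(v) = (-3 + v)/(-35 + v) (H(v) = (v - 3)/(v - 35) = (-3 + v)/(-35 + v))
(H(2) - 9323)*(40542 - 1*36833) = ((-3 + 2)/(-35 + 2) - 9323)*(40542 - 1*36833) = (-1/(-33) - 9323)*(40542 - 36833) = (-1/33*(-1) - 9323)*3709 = (1/33 - 9323)*3709 = -307658/33*3709 = -1141103522/33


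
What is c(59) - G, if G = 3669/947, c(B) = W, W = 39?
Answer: 33264/947 ≈ 35.126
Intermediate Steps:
c(B) = 39
G = 3669/947 (G = 3669*(1/947) = 3669/947 ≈ 3.8743)
c(59) - G = 39 - 1*3669/947 = 39 - 3669/947 = 33264/947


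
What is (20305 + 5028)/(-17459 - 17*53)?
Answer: -25333/18360 ≈ -1.3798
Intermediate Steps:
(20305 + 5028)/(-17459 - 17*53) = 25333/(-17459 - 901) = 25333/(-18360) = 25333*(-1/18360) = -25333/18360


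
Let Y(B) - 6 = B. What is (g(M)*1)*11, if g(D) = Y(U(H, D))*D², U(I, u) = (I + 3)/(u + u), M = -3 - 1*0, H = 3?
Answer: 495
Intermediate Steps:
M = -3 (M = -3 + 0 = -3)
U(I, u) = (3 + I)/(2*u) (U(I, u) = (3 + I)/((2*u)) = (3 + I)*(1/(2*u)) = (3 + I)/(2*u))
Y(B) = 6 + B
g(D) = D²*(6 + 3/D) (g(D) = (6 + (3 + 3)/(2*D))*D² = (6 + (½)*6/D)*D² = (6 + 3/D)*D² = D²*(6 + 3/D))
(g(M)*1)*11 = ((3*(-3)*(1 + 2*(-3)))*1)*11 = ((3*(-3)*(1 - 6))*1)*11 = ((3*(-3)*(-5))*1)*11 = (45*1)*11 = 45*11 = 495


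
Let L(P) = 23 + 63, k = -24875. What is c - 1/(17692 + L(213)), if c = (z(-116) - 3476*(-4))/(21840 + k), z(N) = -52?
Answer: -246263891/53956230 ≈ -4.5641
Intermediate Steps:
L(P) = 86
c = -13852/3035 (c = (-52 - 3476*(-4))/(21840 - 24875) = (-52 + 13904)/(-3035) = 13852*(-1/3035) = -13852/3035 ≈ -4.5641)
c - 1/(17692 + L(213)) = -13852/3035 - 1/(17692 + 86) = -13852/3035 - 1/17778 = -246263891/53956230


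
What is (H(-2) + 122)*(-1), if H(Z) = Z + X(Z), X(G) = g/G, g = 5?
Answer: -235/2 ≈ -117.50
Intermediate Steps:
X(G) = 5/G
H(Z) = Z + 5/Z
(H(-2) + 122)*(-1) = ((-2 + 5/(-2)) + 122)*(-1) = ((-2 + 5*(-½)) + 122)*(-1) = ((-2 - 5/2) + 122)*(-1) = (-9/2 + 122)*(-1) = (235/2)*(-1) = -235/2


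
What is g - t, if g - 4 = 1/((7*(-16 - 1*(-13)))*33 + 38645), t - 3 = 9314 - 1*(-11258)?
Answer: -780710591/37952 ≈ -20571.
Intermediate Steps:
t = 20575 (t = 3 + (9314 - 1*(-11258)) = 3 + (9314 + 11258) = 3 + 20572 = 20575)
g = 151809/37952 (g = 4 + 1/((7*(-16 - 1*(-13)))*33 + 38645) = 4 + 1/((7*(-16 + 13))*33 + 38645) = 4 + 1/((7*(-3))*33 + 38645) = 4 + 1/(-21*33 + 38645) = 4 + 1/(-693 + 38645) = 4 + 1/37952 = 151809/37952 ≈ 4.0000)
g - t = 151809/37952 - 1*20575 = 151809/37952 - 20575 = -780710591/37952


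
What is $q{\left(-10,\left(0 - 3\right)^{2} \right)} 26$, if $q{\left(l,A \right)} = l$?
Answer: $-260$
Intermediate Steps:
$q{\left(-10,\left(0 - 3\right)^{2} \right)} 26 = \left(-10\right) 26 = -260$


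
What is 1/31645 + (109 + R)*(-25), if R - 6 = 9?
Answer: -98099499/31645 ≈ -3100.0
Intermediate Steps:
R = 15 (R = 6 + 9 = 15)
1/31645 + (109 + R)*(-25) = 1/31645 + (109 + 15)*(-25) = 1/31645 + 124*(-25) = 1/31645 - 3100 = -98099499/31645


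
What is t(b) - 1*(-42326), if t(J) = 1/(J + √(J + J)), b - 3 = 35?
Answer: 1523737/36 - √19/684 ≈ 42326.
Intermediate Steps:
b = 38 (b = 3 + 35 = 38)
t(J) = 1/(J + √2*√J) (t(J) = 1/(J + √(2*J)) = 1/(J + √2*√J))
t(b) - 1*(-42326) = 1/(38 + √2*√38) - 1*(-42326) = 1/(38 + 2*√19) + 42326 = 42326 + 1/(38 + 2*√19)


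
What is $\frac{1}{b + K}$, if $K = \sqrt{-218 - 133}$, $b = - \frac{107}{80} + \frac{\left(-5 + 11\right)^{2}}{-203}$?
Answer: $- \frac{399520240}{93177106801} - \frac{791212800 i \sqrt{39}}{93177106801} \approx -0.0042877 - 0.053029 i$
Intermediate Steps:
$b = - \frac{24601}{16240}$ ($b = \left(-107\right) \frac{1}{80} + 6^{2} \left(- \frac{1}{203}\right) = - \frac{107}{80} + 36 \left(- \frac{1}{203}\right) = - \frac{107}{80} - \frac{36}{203} = - \frac{24601}{16240} \approx -1.5148$)
$K = 3 i \sqrt{39}$ ($K = \sqrt{-351} = 3 i \sqrt{39} \approx 18.735 i$)
$\frac{1}{b + K} = \frac{1}{- \frac{24601}{16240} + 3 i \sqrt{39}}$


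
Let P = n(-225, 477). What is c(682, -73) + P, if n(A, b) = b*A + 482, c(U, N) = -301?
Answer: -107144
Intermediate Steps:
n(A, b) = 482 + A*b (n(A, b) = A*b + 482 = 482 + A*b)
P = -106843 (P = 482 - 225*477 = 482 - 107325 = -106843)
c(682, -73) + P = -301 - 106843 = -107144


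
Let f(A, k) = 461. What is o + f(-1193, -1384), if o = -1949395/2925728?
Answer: 1346811213/2925728 ≈ 460.33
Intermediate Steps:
o = -1949395/2925728 (o = -1949395*1/2925728 = -1949395/2925728 ≈ -0.66629)
o + f(-1193, -1384) = -1949395/2925728 + 461 = 1346811213/2925728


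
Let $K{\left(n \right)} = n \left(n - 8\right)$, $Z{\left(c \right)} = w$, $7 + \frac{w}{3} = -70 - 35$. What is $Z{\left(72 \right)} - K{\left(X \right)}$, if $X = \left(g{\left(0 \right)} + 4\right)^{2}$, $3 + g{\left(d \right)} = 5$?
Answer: $-1344$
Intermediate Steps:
$g{\left(d \right)} = 2$ ($g{\left(d \right)} = -3 + 5 = 2$)
$w = -336$ ($w = -21 + 3 \left(-70 - 35\right) = -21 + 3 \left(-105\right) = -21 - 315 = -336$)
$Z{\left(c \right)} = -336$
$X = 36$ ($X = \left(2 + 4\right)^{2} = 6^{2} = 36$)
$K{\left(n \right)} = n \left(-8 + n\right)$
$Z{\left(72 \right)} - K{\left(X \right)} = -336 - 36 \left(-8 + 36\right) = -336 - 36 \cdot 28 = -336 - 1008 = -1344$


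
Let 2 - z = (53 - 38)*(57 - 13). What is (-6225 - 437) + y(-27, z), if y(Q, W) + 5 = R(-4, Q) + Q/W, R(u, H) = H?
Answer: -4404625/658 ≈ -6694.0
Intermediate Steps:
z = -658 (z = 2 - (53 - 38)*(57 - 13) = 2 - 15*44 = 2 - 1*660 = 2 - 660 = -658)
y(Q, W) = -5 + Q + Q/W (y(Q, W) = -5 + (Q + Q/W) = -5 + Q + Q/W)
(-6225 - 437) + y(-27, z) = (-6225 - 437) + (-5 - 27 - 27/(-658)) = -6662 + (-5 - 27 - 27*(-1/658)) = -6662 + (-5 - 27 + 27/658) = -6662 - 21029/658 = -4404625/658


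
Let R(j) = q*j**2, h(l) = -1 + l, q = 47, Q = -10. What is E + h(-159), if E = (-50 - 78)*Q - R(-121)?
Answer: -687007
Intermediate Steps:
R(j) = 47*j**2
E = -686847 (E = (-50 - 78)*(-10) - 47*(-121)**2 = -128*(-10) - 47*14641 = 1280 - 1*688127 = 1280 - 688127 = -686847)
E + h(-159) = -686847 + (-1 - 159) = -686847 - 160 = -687007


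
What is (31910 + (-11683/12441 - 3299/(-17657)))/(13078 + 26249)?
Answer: 7009527973798/8638991073999 ≈ 0.81138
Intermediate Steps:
(31910 + (-11683/12441 - 3299/(-17657)))/(13078 + 26249) = (31910 + (-11683*1/12441 - 3299*(-1/17657)))/39327 = (31910 + (-11683/12441 + 3299/17657))*(1/39327) = (31910 - 165243872/219670737)*(1/39327) = (7009527973798/219670737)*(1/39327) = 7009527973798/8638991073999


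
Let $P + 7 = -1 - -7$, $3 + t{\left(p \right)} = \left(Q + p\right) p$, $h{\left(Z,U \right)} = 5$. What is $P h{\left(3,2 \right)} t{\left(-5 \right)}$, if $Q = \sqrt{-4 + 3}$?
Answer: $-110 + 25 i \approx -110.0 + 25.0 i$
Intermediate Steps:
$Q = i$ ($Q = \sqrt{-1} = i \approx 1.0 i$)
$t{\left(p \right)} = -3 + p \left(i + p\right)$ ($t{\left(p \right)} = -3 + \left(i + p\right) p = -3 + p \left(i + p\right)$)
$P = -1$ ($P = -7 - -6 = -7 + \left(-1 + 7\right) = -7 + 6 = -1$)
$P h{\left(3,2 \right)} t{\left(-5 \right)} = \left(-1\right) 5 \left(-3 + \left(-5\right)^{2} + i \left(-5\right)\right) = - 5 \left(-3 + 25 - 5 i\right) = - 5 \left(22 - 5 i\right) = -110 + 25 i$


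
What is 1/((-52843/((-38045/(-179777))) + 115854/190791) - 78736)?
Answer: -345649695/113524679129771 ≈ -3.0447e-6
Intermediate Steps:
1/((-52843/((-38045/(-179777))) + 115854/190791) - 78736) = 1/((-52843/((-38045*(-1/179777))) + 115854*(1/190791)) - 78736) = 1/((-52843/38045/179777 + 38618/63597) - 78736) = 1/((-52843*179777/38045 + 38618/63597) - 78736) = 1/((-1357136573/5435 + 38618/63597) - 78736) = 1/(-86309604744251/345649695 - 78736) = 1/(-113524679129771/345649695) = -345649695/113524679129771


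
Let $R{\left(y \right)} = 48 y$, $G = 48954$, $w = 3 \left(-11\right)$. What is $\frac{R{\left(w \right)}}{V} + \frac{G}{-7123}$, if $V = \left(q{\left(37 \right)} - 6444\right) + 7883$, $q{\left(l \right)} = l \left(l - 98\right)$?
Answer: $- \frac{14380770}{2913307} \approx -4.9362$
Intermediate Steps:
$w = -33$
$q{\left(l \right)} = l \left(-98 + l\right)$
$V = -818$ ($V = \left(37 \left(-98 + 37\right) - 6444\right) + 7883 = \left(37 \left(-61\right) - 6444\right) + 7883 = \left(-2257 - 6444\right) + 7883 = -8701 + 7883 = -818$)
$\frac{R{\left(w \right)}}{V} + \frac{G}{-7123} = \frac{48 \left(-33\right)}{-818} + \frac{48954}{-7123} = \left(-1584\right) \left(- \frac{1}{818}\right) + 48954 \left(- \frac{1}{7123}\right) = \frac{792}{409} - \frac{48954}{7123} = - \frac{14380770}{2913307}$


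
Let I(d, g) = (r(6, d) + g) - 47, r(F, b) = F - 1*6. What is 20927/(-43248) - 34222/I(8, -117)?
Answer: 21714721/104304 ≈ 208.19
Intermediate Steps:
r(F, b) = -6 + F (r(F, b) = F - 6 = -6 + F)
I(d, g) = -47 + g (I(d, g) = ((-6 + 6) + g) - 47 = (0 + g) - 47 = g - 47 = -47 + g)
20927/(-43248) - 34222/I(8, -117) = 20927/(-43248) - 34222/(-47 - 117) = 20927*(-1/43248) - 34222/(-164) = -1231/2544 - 34222*(-1/164) = -1231/2544 + 17111/82 = 21714721/104304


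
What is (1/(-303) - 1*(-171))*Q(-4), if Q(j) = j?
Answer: -207248/303 ≈ -683.99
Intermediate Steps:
(1/(-303) - 1*(-171))*Q(-4) = (1/(-303) - 1*(-171))*(-4) = (-1/303 + 171)*(-4) = (51812/303)*(-4) = -207248/303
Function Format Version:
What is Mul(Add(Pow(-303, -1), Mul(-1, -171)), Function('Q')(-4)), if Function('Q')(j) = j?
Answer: Rational(-207248, 303) ≈ -683.99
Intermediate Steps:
Mul(Add(Pow(-303, -1), Mul(-1, -171)), Function('Q')(-4)) = Mul(Add(Pow(-303, -1), Mul(-1, -171)), -4) = Mul(Add(Rational(-1, 303), 171), -4) = Mul(Rational(51812, 303), -4) = Rational(-207248, 303)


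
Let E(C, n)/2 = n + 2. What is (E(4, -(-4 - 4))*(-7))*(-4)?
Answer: 560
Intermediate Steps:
E(C, n) = 4 + 2*n (E(C, n) = 2*(n + 2) = 2*(2 + n) = 4 + 2*n)
(E(4, -(-4 - 4))*(-7))*(-4) = ((4 + 2*(-(-4 - 4)))*(-7))*(-4) = ((4 + 2*(-1*(-8)))*(-7))*(-4) = ((4 + 2*8)*(-7))*(-4) = ((4 + 16)*(-7))*(-4) = (20*(-7))*(-4) = -140*(-4) = 560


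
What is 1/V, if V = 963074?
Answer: 1/963074 ≈ 1.0383e-6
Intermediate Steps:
1/V = 1/963074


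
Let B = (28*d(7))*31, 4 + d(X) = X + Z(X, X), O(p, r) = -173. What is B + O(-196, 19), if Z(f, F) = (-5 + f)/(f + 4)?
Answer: 28477/11 ≈ 2588.8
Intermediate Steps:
Z(f, F) = (-5 + f)/(4 + f)
d(X) = -4 + X + (-5 + X)/(4 + X) (d(X) = -4 + (X + (-5 + X)/(4 + X)) = -4 + X + (-5 + X)/(4 + X))
B = 30380/11 (B = (28*((-21 + 7 + 7**2)/(4 + 7)))*31 = (28*((-21 + 7 + 49)/11))*31 = (28*((1/11)*35))*31 = (28*(35/11))*31 = (980/11)*31 = 30380/11 ≈ 2761.8)
B + O(-196, 19) = 30380/11 - 173 = 28477/11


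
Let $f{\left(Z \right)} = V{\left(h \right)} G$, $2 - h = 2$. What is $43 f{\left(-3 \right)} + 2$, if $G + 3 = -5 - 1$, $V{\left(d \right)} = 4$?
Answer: $-1546$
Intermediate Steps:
$h = 0$ ($h = 2 - 2 = 0$)
$G = -9$ ($G = -3 - 6 = -9$)
$f{\left(Z \right)} = -36$ ($f{\left(Z \right)} = 4 \left(-9\right) = -36$)
$43 f{\left(-3 \right)} + 2 = 43 \left(-36\right) + 2 = -1548 + 2 = -1546$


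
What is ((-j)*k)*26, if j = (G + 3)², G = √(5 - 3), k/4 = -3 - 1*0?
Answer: 3432 + 1872*√2 ≈ 6079.4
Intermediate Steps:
k = -12 (k = 4*(-3 - 1*0) = 4*(-3 + 0) = 4*(-3) = -12)
G = √2 ≈ 1.4142
j = (3 + √2)² (j = (√2 + 3)² = (3 + √2)² ≈ 19.485)
((-j)*k)*26 = (-(3 + √2)²*(-12))*26 = (12*(3 + √2)²)*26 = 312*(3 + √2)²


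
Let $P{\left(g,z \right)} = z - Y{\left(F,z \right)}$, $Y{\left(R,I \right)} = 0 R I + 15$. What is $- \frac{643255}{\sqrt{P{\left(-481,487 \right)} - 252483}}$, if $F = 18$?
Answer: $\frac{643255 i \sqrt{252011}}{252011} \approx 1281.4 i$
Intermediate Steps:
$Y{\left(R,I \right)} = 15$ ($Y{\left(R,I \right)} = 0 I + 15 = 0 + 15 = 15$)
$P{\left(g,z \right)} = -15 + z$ ($P{\left(g,z \right)} = z - 15 = -15 + z$)
$- \frac{643255}{\sqrt{P{\left(-481,487 \right)} - 252483}} = - \frac{643255}{\sqrt{\left(-15 + 487\right) - 252483}} = - \frac{643255}{\sqrt{472 - 252483}} = - \frac{643255}{\sqrt{-252011}} = - \frac{643255}{i \sqrt{252011}} = - 643255 \left(- \frac{i \sqrt{252011}}{252011}\right) = \frac{643255 i \sqrt{252011}}{252011}$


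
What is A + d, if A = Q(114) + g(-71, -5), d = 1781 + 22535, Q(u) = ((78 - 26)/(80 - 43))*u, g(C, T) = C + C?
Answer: 900366/37 ≈ 24334.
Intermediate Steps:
g(C, T) = 2*C
Q(u) = 52*u/37 (Q(u) = (52/37)*u = (52*(1/37))*u = 52*u/37)
d = 24316
A = 674/37 (A = (52/37)*114 + 2*(-71) = 5928/37 - 142 = 674/37 ≈ 18.216)
A + d = 674/37 + 24316 = 900366/37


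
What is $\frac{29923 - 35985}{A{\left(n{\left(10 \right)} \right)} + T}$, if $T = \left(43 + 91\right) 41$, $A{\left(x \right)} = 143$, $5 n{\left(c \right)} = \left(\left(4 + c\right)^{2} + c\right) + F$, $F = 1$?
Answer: $- \frac{6062}{5637} \approx -1.0754$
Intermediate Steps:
$n{\left(c \right)} = \frac{1}{5} + \frac{c}{5} + \frac{\left(4 + c\right)^{2}}{5}$ ($n{\left(c \right)} = \frac{\left(\left(4 + c\right)^{2} + c\right) + 1}{5} = \frac{\left(c + \left(4 + c\right)^{2}\right) + 1}{5} = \frac{1 + c + \left(4 + c\right)^{2}}{5} = \frac{1}{5} + \frac{c}{5} + \frac{\left(4 + c\right)^{2}}{5}$)
$T = 5494$ ($T = 134 \cdot 41 = 5494$)
$\frac{29923 - 35985}{A{\left(n{\left(10 \right)} \right)} + T} = \frac{29923 - 35985}{143 + 5494} = - \frac{6062}{5637}$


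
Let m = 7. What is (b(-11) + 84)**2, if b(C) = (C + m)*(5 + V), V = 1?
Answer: 3600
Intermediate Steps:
b(C) = 42 + 6*C (b(C) = (C + 7)*(5 + 1) = (7 + C)*6 = 42 + 6*C)
(b(-11) + 84)**2 = ((42 + 6*(-11)) + 84)**2 = ((42 - 66) + 84)**2 = (-24 + 84)**2 = 60**2 = 3600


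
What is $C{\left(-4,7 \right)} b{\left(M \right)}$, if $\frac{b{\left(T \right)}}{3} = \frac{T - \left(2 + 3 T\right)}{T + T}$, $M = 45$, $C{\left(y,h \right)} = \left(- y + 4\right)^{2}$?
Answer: $- \frac{2944}{15} \approx -196.27$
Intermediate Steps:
$C{\left(y,h \right)} = \left(4 - y\right)^{2}$
$b{\left(T \right)} = \frac{3 \left(-2 - 2 T\right)}{2 T}$ ($b{\left(T \right)} = 3 \frac{T - \left(2 + 3 T\right)}{T + T} = 3 \frac{T - \left(2 + 3 T\right)}{2 T} = 3 \left(-2 - 2 T\right) \frac{1}{2 T} = 3 \frac{-2 - 2 T}{2 T} = \frac{3 \left(-2 - 2 T\right)}{2 T}$)
$C{\left(-4,7 \right)} b{\left(M \right)} = \left(-4 - 4\right)^{2} \left(-3 - \frac{3}{45}\right) = \left(-8\right)^{2} \left(-3 - \frac{1}{15}\right) = 64 \left(-3 - \frac{1}{15}\right) = 64 \left(- \frac{46}{15}\right) = - \frac{2944}{15}$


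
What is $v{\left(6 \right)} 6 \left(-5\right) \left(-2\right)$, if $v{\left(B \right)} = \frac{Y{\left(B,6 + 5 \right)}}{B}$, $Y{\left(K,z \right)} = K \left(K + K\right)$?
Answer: $720$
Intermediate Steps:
$Y{\left(K,z \right)} = 2 K^{2}$ ($Y{\left(K,z \right)} = K 2 K = 2 K^{2}$)
$v{\left(B \right)} = 2 B$ ($v{\left(B \right)} = \frac{2 B^{2}}{B} = 2 B$)
$v{\left(6 \right)} 6 \left(-5\right) \left(-2\right) = 2 \cdot 6 \cdot 6 \left(-5\right) \left(-2\right) = 12 \left(\left(-30\right) \left(-2\right)\right) = 12 \cdot 60 = 720$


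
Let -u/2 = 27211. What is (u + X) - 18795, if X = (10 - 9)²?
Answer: -73216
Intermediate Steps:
u = -54422 (u = -2*27211 = -54422)
X = 1 (X = 1² = 1)
(u + X) - 18795 = (-54422 + 1) - 18795 = -54421 - 18795 = -73216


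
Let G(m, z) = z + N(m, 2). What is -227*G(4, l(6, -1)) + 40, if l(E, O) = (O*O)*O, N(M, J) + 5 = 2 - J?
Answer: 1402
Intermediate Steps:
N(M, J) = -3 - J (N(M, J) = -5 + (2 - J) = -3 - J)
l(E, O) = O³ (l(E, O) = O²*O = O³)
G(m, z) = -5 + z (G(m, z) = z + (-3 - 1*2) = z + (-3 - 2) = z - 5 = -5 + z)
-227*G(4, l(6, -1)) + 40 = -227*(-5 + (-1)³) + 40 = -227*(-5 - 1) + 40 = -227*(-6) + 40 = 1362 + 40 = 1402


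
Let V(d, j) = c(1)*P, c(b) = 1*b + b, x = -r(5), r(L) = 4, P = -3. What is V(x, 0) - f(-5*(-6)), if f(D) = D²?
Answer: -906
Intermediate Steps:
x = -4 (x = -1*4 = -4)
c(b) = 2*b (c(b) = b + b = 2*b)
V(d, j) = -6 (V(d, j) = (2*1)*(-3) = 2*(-3) = -6)
V(x, 0) - f(-5*(-6)) = -6 - (-5*(-6))² = -6 - 1*30² = -6 - 1*900 = -6 - 900 = -906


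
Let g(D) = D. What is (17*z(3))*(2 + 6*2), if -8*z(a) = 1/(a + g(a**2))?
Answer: -119/48 ≈ -2.4792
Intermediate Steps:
z(a) = -1/(8*(a + a**2))
(17*z(3))*(2 + 6*2) = (17*(-1/8/(3*(1 + 3))))*(2 + 6*2) = (17*(-1/8*1/3/4))*(2 + 12) = (17*(-1/8*1/3*1/4))*14 = (17*(-1/96))*14 = -17/96*14 = -119/48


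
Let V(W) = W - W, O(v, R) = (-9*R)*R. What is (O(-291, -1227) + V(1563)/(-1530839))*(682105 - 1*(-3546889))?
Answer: -57301857970434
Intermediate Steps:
O(v, R) = -9*R**2
V(W) = 0
(O(-291, -1227) + V(1563)/(-1530839))*(682105 - 1*(-3546889)) = (-9*(-1227)**2 + 0/(-1530839))*(682105 - 1*(-3546889)) = (-9*1505529 + 0*(-1/1530839))*(682105 + 3546889) = (-13549761 + 0)*4228994 = -13549761*4228994 = -57301857970434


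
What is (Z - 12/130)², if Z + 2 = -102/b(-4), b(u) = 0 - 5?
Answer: 56644/169 ≈ 335.17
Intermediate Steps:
b(u) = -5
Z = 92/5 (Z = -2 - 102/(-5) = -2 - 102*(-⅕) = -2 + 102/5 = 92/5 ≈ 18.400)
(Z - 12/130)² = (92/5 - 12/130)² = (92/5 - 12*1/130)² = (92/5 - 6/65)² = (238/13)² = 56644/169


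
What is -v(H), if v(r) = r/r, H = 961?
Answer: -1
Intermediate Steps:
v(r) = 1
-v(H) = -1*1 = -1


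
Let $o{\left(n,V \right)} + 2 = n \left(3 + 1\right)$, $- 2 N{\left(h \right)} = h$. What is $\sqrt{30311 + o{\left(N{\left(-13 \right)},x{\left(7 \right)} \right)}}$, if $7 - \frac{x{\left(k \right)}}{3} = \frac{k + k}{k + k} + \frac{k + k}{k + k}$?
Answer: $\sqrt{30335} \approx 174.17$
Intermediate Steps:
$N{\left(h \right)} = - \frac{h}{2}$
$x{\left(k \right)} = 15$ ($x{\left(k \right)} = 21 - 3 \left(\frac{k + k}{k + k} + \frac{k + k}{k + k}\right) = 21 - 3 \left(\frac{2 k}{2 k} + \frac{2 k}{2 k}\right) = 21 - 3 \left(2 k \frac{1}{2 k} + 2 k \frac{1}{2 k}\right) = 21 - 3 \left(1 + 1\right) = 21 - 6 = 15$)
$o{\left(n,V \right)} = -2 + 4 n$ ($o{\left(n,V \right)} = -2 + n \left(3 + 1\right) = -2 + n 4 = -2 + 4 n$)
$\sqrt{30311 + o{\left(N{\left(-13 \right)},x{\left(7 \right)} \right)}} = \sqrt{30311 - \left(2 - 4 \left(\left(- \frac{1}{2}\right) \left(-13\right)\right)\right)} = \sqrt{30311 + \left(-2 + 4 \cdot \frac{13}{2}\right)} = \sqrt{30311 + \left(-2 + 26\right)} = \sqrt{30311 + 24} = \sqrt{30335}$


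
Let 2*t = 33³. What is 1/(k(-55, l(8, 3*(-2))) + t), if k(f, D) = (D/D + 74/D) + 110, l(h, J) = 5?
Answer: 10/180943 ≈ 5.5266e-5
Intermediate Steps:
k(f, D) = 111 + 74/D (k(f, D) = (1 + 74/D) + 110 = 111 + 74/D)
t = 35937/2 (t = (½)*33³ = (½)*35937 = 35937/2 ≈ 17969.)
1/(k(-55, l(8, 3*(-2))) + t) = 1/((111 + 74/5) + 35937/2) = 1/(629/5 + 35937/2) = 1/(180943/10) = 10/180943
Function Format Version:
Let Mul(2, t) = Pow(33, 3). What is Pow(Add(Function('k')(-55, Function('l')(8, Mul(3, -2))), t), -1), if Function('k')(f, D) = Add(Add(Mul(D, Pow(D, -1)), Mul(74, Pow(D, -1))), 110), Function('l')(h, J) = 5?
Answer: Rational(10, 180943) ≈ 5.5266e-5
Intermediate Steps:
Function('k')(f, D) = Add(111, Mul(74, Pow(D, -1))) (Function('k')(f, D) = Add(Add(1, Mul(74, Pow(D, -1))), 110) = Add(111, Mul(74, Pow(D, -1))))
t = Rational(35937, 2) (t = Mul(Rational(1, 2), Pow(33, 3)) = Mul(Rational(1, 2), 35937) = Rational(35937, 2) ≈ 17969.)
Pow(Add(Function('k')(-55, Function('l')(8, Mul(3, -2))), t), -1) = Pow(Add(Add(111, Mul(74, Pow(5, -1))), Rational(35937, 2)), -1) = Pow(Add(Add(111, Mul(74, Rational(1, 5))), Rational(35937, 2)), -1) = Pow(Add(Add(111, Rational(74, 5)), Rational(35937, 2)), -1) = Pow(Add(Rational(629, 5), Rational(35937, 2)), -1) = Pow(Rational(180943, 10), -1) = Rational(10, 180943)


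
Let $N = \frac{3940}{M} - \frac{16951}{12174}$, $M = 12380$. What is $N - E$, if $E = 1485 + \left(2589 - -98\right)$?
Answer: $- \frac{31447059823}{7535706} \approx -4173.1$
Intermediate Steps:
$N = - \frac{8094391}{7535706}$ ($N = \frac{3940}{12380} - \frac{16951}{12174} = 3940 \cdot \frac{1}{12380} - \frac{16951}{12174} = \frac{197}{619} - \frac{16951}{12174} = - \frac{8094391}{7535706} \approx -1.0741$)
$E = 4172$ ($E = 1485 + \left(2589 + 98\right) = 1485 + 2687 = 4172$)
$N - E = - \frac{8094391}{7535706} - 4172 = - \frac{31447059823}{7535706}$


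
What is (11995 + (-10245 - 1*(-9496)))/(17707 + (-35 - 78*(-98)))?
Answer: 5623/12658 ≈ 0.44422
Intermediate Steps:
(11995 + (-10245 - 1*(-9496)))/(17707 + (-35 - 78*(-98))) = (11995 + (-10245 + 9496))/(17707 + (-35 + 7644)) = (11995 - 749)/(17707 + 7609) = 11246/25316 = 11246*(1/25316) = 5623/12658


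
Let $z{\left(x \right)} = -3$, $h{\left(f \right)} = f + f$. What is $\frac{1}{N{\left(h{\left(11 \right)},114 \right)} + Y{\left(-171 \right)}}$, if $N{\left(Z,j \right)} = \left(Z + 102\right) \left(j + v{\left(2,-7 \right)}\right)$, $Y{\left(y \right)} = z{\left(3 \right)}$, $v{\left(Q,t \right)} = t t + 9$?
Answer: $\frac{1}{21325} \approx 4.6893 \cdot 10^{-5}$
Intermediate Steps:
$h{\left(f \right)} = 2 f$
$v{\left(Q,t \right)} = 9 + t^{2}$ ($v{\left(Q,t \right)} = t^{2} + 9 = 9 + t^{2}$)
$Y{\left(y \right)} = -3$
$N{\left(Z,j \right)} = \left(58 + j\right) \left(102 + Z\right)$ ($N{\left(Z,j \right)} = \left(Z + 102\right) \left(j + \left(9 + \left(-7\right)^{2}\right)\right) = \left(102 + Z\right) \left(j + \left(9 + 49\right)\right) = \left(102 + Z\right) \left(j + 58\right) = \left(102 + Z\right) \left(58 + j\right) = \left(58 + j\right) \left(102 + Z\right)$)
$\frac{1}{N{\left(h{\left(11 \right)},114 \right)} + Y{\left(-171 \right)}} = \frac{1}{\left(5916 + 58 \cdot 2 \cdot 11 + 102 \cdot 114 + 2 \cdot 11 \cdot 114\right) - 3} = \frac{1}{\left(5916 + 58 \cdot 22 + 11628 + 22 \cdot 114\right) - 3} = \frac{1}{\left(5916 + 1276 + 11628 + 2508\right) - 3} = \frac{1}{21328 - 3} = \frac{1}{21325}$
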